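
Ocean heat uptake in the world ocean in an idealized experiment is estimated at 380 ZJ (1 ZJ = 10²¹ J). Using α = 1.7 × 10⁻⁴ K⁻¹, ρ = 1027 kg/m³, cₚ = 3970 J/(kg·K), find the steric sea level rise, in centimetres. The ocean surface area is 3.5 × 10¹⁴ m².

4.5 cm of thermosteric rise

Per unit area: Q = 380×10²¹ / (3.5×10¹⁴) ≈ 1.086×10⁹ J/m²
Δh = αQ/(ρcₚ) = 1.7×10⁻⁴ × 1.086×10⁹ / (1027 × 3970) ≈ 0.045281 m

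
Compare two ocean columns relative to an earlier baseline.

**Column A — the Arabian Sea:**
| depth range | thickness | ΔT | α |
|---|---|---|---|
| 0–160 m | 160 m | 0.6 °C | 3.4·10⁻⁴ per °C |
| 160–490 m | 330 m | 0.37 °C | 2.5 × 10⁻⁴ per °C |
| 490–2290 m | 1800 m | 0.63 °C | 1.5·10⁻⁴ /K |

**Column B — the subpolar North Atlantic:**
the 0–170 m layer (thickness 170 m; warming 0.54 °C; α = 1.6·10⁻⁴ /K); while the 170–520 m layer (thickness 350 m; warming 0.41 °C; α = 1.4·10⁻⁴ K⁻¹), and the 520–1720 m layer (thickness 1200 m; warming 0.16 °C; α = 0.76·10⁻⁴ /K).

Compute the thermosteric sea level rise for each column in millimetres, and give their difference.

Δh_A ≈ 230 mm, Δh_B ≈ 49 mm; difference ≈ 180 mm

A 3.4×10⁻⁴ × 160 × 0.6 = 0.03264 m
A 2.5×10⁻⁴ × 330 × 0.37 = 0.030525 m
A 490–2290 m: 1.5×10⁻⁴ × 0.63 × 1800 = 0.17010 m
A total: 0.233265 m
B Layer 1: 1.6×10⁻⁴ × 0.54 × 170 = 0.014688 m
B 0.41 × 1.4×10⁻⁴ × 350 = 0.02009 m
B Layer 3: 0.16 × 0.76×10⁻⁴ × 1200 = 0.014592 m
B total: 0.04937 m
Difference: 0.233265 − 0.04937 = 0.183895 m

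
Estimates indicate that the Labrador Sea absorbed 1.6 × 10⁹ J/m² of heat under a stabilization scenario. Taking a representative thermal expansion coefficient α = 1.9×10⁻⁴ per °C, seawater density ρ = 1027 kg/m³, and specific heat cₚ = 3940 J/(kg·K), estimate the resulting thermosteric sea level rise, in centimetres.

Δh = αQ/(ρcₚ) = 1.9×10⁻⁴ × 1.6×10⁹ / (1027 × 3940) ≈ 0.075129 m

7.5 cm of thermosteric rise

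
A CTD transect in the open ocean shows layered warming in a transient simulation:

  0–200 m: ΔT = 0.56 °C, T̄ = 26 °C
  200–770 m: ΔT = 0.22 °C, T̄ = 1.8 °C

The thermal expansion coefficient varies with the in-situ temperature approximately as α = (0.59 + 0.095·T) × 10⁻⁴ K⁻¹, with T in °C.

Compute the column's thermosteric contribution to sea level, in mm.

43.8 mm of thermosteric rise

Layer 1: α = (0.59 + 0.095×26)×10⁻⁴ = 3.06×10⁻⁴ K⁻¹
Layer 2: α = (0.59 + 0.095×1.8)×10⁻⁴ = 0.761×10⁻⁴ K⁻¹
0–200 m: 3.06×10⁻⁴ × 200 × 0.56 = 0.034272 m
Layer 2: 0.761×10⁻⁴ × 570 × 0.22 = 0.00954294 m
Δh = 0.034272 + 0.00954294 = 0.04381494 m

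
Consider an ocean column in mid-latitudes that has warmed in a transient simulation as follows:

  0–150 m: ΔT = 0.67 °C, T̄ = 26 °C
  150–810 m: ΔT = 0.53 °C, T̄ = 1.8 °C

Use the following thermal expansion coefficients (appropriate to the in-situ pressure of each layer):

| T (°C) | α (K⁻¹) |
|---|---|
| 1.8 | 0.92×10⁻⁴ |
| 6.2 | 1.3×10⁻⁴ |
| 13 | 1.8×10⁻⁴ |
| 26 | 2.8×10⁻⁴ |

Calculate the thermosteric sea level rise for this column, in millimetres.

Layer 1 at 26 °C → α = 2.8×10⁻⁴ K⁻¹
Layer 2 at 1.8 °C → α = 0.92×10⁻⁴ K⁻¹
0–150 m: 2.8×10⁻⁴ × 150 × 0.67 = 0.02814 m
150–810 m: 0.53 × 0.92×10⁻⁴ × 660 = 0.0321816 m
Δh = 0.02814 + 0.0321816 = 0.0603216 m ≈ 60.3 mm

about 60.3 mm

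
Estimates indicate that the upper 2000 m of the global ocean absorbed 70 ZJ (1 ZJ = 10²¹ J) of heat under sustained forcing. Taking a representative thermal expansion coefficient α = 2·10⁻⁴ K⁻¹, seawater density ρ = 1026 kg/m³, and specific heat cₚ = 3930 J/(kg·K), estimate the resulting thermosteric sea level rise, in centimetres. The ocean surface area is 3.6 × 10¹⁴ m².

Per unit area: Q = 70×10²¹ / (3.6×10¹⁴) ≈ 1.944×10⁸ J/m²
Δh = αQ/(ρcₚ) = 2×10⁻⁴ × 1.944×10⁸ / (1026 × 3930) ≈ 0.0096424 m

0.964 cm of thermosteric rise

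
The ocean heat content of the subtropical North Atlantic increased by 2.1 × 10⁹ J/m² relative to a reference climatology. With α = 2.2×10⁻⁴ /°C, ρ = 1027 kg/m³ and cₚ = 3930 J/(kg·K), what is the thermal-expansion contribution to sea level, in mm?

Δh = 110 mm

Δh = αQ/(ρcₚ) = 2.2×10⁻⁴ × 2.1×10⁹ / (1027 × 3930) ≈ 0.11447 m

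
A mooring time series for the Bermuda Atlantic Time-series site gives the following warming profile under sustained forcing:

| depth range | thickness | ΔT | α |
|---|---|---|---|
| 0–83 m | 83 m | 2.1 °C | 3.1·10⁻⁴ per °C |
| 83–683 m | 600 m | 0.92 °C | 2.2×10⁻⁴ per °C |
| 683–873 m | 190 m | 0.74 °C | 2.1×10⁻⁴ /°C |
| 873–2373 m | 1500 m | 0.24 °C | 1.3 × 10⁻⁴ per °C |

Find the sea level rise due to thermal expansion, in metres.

0.252 m

Layer 1: 3.1×10⁻⁴ × 2.1 × 83 = 0.054033 m
Layer 2: 2.2×10⁻⁴ × 0.92 × 600 = 0.12144 m
Layer 3: 2.1×10⁻⁴ × 0.74 × 190 = 0.029526 m
873–2373 m: 1500 × 0.24 × 1.3×10⁻⁴ = 0.04680 m
Δh = 0.054033 + 0.12144 + 0.029526 + 0.04680 = 0.251799 m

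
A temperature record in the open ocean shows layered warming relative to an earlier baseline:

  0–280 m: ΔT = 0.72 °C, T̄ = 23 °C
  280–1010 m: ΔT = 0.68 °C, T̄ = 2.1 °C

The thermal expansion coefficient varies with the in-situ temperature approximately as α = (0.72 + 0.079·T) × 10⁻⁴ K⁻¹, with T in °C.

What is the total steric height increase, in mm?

Δh ≈ 95 mm

Layer 1: α = (0.72 + 0.079×23)×10⁻⁴ = 2.537×10⁻⁴ K⁻¹
Layer 2: α = (0.72 + 0.079×2.1)×10⁻⁴ = 0.8859×10⁻⁴ K⁻¹
Layer 1: 0.72 × 280 × 2.537×10⁻⁴ = 0.05114592 m
280–1010 m: 0.68 × 730 × 0.8859×10⁻⁴ = 0.043976076 m
Δh = 0.05114592 + 0.043976076 = 0.095121996 m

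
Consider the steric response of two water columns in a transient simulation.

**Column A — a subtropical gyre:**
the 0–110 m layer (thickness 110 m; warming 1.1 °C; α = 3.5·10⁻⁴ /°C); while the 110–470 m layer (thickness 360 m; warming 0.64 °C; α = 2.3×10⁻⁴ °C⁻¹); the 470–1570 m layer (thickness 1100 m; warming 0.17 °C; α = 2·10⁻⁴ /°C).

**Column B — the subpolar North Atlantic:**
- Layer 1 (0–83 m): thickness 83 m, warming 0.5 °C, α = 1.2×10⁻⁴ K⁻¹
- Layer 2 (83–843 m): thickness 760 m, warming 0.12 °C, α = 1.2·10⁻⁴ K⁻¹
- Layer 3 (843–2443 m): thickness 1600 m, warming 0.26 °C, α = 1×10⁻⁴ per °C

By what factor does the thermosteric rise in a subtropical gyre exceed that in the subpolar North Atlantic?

A 0–110 m: 1.1 × 3.5×10⁻⁴ × 110 = 0.04235 m
A 0.64 × 360 × 2.3×10⁻⁴ = 0.052992 m
A Layer 3: 2×10⁻⁴ × 1100 × 0.17 = 0.03740 m
A total: 0.132742 m
B Layer 1: 1.2×10⁻⁴ × 83 × 0.5 = 0.00498 m
B 1.2×10⁻⁴ × 760 × 0.12 = 0.010944 m
B 1600 × 1×10⁻⁴ × 0.26 = 0.04160 m
B total: 0.057524 m
Ratio: 0.132742 / 0.057524 ≈ 2.308

2.3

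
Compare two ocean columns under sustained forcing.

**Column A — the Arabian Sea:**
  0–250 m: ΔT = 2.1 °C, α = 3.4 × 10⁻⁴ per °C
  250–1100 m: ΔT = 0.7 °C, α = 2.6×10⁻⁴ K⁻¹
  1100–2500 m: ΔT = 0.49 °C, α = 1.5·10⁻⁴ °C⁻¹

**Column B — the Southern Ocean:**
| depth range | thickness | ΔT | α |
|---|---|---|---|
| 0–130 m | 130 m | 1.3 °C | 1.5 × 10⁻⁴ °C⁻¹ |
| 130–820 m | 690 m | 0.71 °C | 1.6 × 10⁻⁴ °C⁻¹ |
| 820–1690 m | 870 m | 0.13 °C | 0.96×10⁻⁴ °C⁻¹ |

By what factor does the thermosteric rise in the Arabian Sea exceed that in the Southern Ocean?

A 2.1 × 250 × 3.4×10⁻⁴ = 0.17850 m
A 250–1100 m: 2.6×10⁻⁴ × 0.7 × 850 = 0.15470 m
A Layer 3: 1.5×10⁻⁴ × 1400 × 0.49 = 0.10290 m
A total: 0.43610 m
B 1.3 × 1.5×10⁻⁴ × 130 = 0.02535 m
B Layer 2: 1.6×10⁻⁴ × 0.71 × 690 = 0.078384 m
B Layer 3: 0.96×10⁻⁴ × 870 × 0.13 = 0.0108576 m
B total: 0.1145916 m
Ratio: 0.43610 / 0.1145916 ≈ 3.806

≈ 3.8×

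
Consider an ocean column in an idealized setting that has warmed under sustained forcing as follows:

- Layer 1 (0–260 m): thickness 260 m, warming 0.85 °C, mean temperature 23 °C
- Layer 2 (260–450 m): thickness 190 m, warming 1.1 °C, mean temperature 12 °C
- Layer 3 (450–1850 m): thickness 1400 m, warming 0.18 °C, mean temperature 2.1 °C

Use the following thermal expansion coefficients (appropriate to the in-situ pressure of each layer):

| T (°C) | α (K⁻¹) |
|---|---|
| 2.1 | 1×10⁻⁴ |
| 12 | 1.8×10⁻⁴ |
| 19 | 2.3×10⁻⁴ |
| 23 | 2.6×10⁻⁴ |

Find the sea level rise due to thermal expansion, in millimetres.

Layer 1 at 23 °C → α = 2.6×10⁻⁴ K⁻¹
Layer 2 at 12 °C → α = 1.8×10⁻⁴ K⁻¹
Layer 3 at 2.1 °C → α = 1×10⁻⁴ K⁻¹
260 × 2.6×10⁻⁴ × 0.85 = 0.05746 m
Layer 2: 1.1 × 1.8×10⁻⁴ × 190 = 0.03762 m
450–1850 m: 1×10⁻⁴ × 1400 × 0.18 = 0.02520 m
Δh = 0.05746 + 0.03762 + 0.02520 = 0.12028 m

about 120 mm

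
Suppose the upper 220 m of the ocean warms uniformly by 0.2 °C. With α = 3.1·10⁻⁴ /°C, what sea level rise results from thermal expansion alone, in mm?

Δh = αΔT·H = 3.1×10⁻⁴ × 0.2 × 220 = 0.01364 m

14 mm of thermosteric rise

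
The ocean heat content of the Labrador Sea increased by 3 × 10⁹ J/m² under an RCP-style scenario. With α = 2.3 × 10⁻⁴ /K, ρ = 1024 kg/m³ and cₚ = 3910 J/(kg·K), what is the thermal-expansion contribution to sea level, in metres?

Δh ≈ 0.17 m

Δh = αQ/(ρcₚ) = 2.3×10⁻⁴ × 3×10⁹ / (1024 × 3910) ≈ 0.17233 m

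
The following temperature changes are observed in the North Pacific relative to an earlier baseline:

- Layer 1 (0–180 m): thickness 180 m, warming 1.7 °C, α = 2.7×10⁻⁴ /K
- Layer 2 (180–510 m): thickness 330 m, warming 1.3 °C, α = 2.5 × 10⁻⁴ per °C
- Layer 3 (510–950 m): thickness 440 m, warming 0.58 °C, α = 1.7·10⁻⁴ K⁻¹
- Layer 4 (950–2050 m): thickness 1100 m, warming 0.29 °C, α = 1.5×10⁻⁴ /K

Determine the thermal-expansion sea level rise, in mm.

180 × 2.7×10⁻⁴ × 1.7 = 0.08262 m
180–510 m: 2.5×10⁻⁴ × 1.3 × 330 = 0.10725 m
0.58 × 440 × 1.7×10⁻⁴ = 0.043384 m
Layer 4: 1100 × 1.5×10⁻⁴ × 0.29 = 0.04785 m
Δh = 0.08262 + 0.10725 + 0.043384 + 0.04785 = 0.281104 m

Δh = 281 mm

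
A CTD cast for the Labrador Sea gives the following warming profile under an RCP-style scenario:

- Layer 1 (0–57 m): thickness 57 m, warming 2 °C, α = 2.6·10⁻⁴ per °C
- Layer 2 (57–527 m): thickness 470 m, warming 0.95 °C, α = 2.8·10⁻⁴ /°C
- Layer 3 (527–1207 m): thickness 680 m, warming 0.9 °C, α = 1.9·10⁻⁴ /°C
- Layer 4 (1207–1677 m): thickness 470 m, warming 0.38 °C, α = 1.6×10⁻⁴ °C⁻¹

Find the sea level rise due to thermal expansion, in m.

0–57 m: 2 × 57 × 2.6×10⁻⁴ = 0.02964 m
2.8×10⁻⁴ × 0.95 × 470 = 0.12502 m
527–1207 m: 680 × 0.9 × 1.9×10⁻⁴ = 0.11628 m
Layer 4: 470 × 0.38 × 1.6×10⁻⁴ = 0.028576 m
Δh = 0.02964 + 0.12502 + 0.11628 + 0.028576 = 0.299516 m

Δh ≈ 0.300 m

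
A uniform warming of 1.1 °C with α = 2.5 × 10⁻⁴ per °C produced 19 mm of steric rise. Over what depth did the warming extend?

H = Δh/(αΔT) = 0.019 / (2.5×10⁻⁴ × 1.1) ≈ 69.09 m

about 69 m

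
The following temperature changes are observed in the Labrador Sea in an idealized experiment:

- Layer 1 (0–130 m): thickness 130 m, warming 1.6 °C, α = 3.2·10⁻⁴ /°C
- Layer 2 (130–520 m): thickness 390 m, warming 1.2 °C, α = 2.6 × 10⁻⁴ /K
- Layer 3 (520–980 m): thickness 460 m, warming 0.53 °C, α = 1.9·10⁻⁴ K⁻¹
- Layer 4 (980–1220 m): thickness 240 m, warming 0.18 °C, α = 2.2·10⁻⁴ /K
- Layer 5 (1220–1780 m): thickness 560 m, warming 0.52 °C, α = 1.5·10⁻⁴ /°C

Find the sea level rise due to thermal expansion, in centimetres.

130 × 3.2×10⁻⁴ × 1.6 = 0.06656 m
130–520 m: 390 × 2.6×10⁻⁴ × 1.2 = 0.12168 m
Layer 3: 0.53 × 460 × 1.9×10⁻⁴ = 0.046322 m
240 × 0.18 × 2.2×10⁻⁴ = 0.009504 m
Layer 5: 0.52 × 1.5×10⁻⁴ × 560 = 0.04368 m
Δh = 0.06656 + 0.12168 + 0.046322 + 0.009504 + 0.04368 = 0.287746 m

about 29 cm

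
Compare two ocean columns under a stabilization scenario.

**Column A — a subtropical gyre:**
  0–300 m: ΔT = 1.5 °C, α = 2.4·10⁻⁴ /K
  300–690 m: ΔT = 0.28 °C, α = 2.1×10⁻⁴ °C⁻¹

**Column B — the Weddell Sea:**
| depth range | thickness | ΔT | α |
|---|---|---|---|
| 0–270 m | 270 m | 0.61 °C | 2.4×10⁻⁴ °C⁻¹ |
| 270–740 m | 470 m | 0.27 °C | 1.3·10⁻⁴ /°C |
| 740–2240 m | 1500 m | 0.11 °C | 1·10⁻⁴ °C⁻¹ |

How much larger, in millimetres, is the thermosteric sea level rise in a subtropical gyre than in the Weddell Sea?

58 mm

A 1.5 × 2.4×10⁻⁴ × 300 = 0.10800 m
A 300–690 m: 0.28 × 390 × 2.1×10⁻⁴ = 0.022932 m
A total: 0.130932 m
B Layer 1: 270 × 2.4×10⁻⁴ × 0.61 = 0.039528 m
B 0.27 × 1.3×10⁻⁴ × 470 = 0.016497 m
B 740–2240 m: 1×10⁻⁴ × 0.11 × 1500 = 0.01650 m
B total: 0.072525 m
Difference: 0.130932 − 0.072525 = 0.058407 m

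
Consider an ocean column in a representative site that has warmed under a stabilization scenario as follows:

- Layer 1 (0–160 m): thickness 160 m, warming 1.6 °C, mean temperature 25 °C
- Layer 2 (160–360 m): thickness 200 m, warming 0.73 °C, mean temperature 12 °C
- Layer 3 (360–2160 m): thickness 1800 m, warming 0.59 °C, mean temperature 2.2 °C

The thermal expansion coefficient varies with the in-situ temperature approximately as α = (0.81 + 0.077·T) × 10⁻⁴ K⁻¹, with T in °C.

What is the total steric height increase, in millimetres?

Layer 1: α = (0.81 + 0.077×25)×10⁻⁴ = 2.735×10⁻⁴ K⁻¹
Layer 2: α = (0.81 + 0.077×12)×10⁻⁴ = 1.734×10⁻⁴ K⁻¹
Layer 3: α = (0.81 + 0.077×2.2)×10⁻⁴ = 0.9794×10⁻⁴ K⁻¹
0–160 m: 2.735×10⁻⁴ × 160 × 1.6 = 0.070016 m
160–360 m: 0.73 × 1.734×10⁻⁴ × 200 = 0.0253164 m
360–2160 m: 0.9794×10⁻⁴ × 0.59 × 1800 = 0.10401228 m
Δh = 0.070016 + 0.0253164 + 0.10401228 = 0.19934468 m ≈ 200 mm

Δh ≈ 200 mm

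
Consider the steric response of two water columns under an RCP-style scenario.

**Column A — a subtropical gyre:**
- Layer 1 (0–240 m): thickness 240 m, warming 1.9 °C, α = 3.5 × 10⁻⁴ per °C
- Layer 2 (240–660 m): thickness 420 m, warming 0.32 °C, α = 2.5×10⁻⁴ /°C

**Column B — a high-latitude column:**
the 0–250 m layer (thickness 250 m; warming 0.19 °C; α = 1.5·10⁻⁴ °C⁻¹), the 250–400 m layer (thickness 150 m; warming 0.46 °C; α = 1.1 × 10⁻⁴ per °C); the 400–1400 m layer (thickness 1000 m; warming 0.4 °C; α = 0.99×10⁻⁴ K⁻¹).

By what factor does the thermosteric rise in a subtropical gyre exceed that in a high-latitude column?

a factor of 3.6

A Layer 1: 240 × 3.5×10⁻⁴ × 1.9 = 0.15960 m
A 240–660 m: 0.32 × 420 × 2.5×10⁻⁴ = 0.03360 m
A total: 0.19320 m
B 250 × 1.5×10⁻⁴ × 0.19 = 0.007125 m
B 250–400 m: 1.1×10⁻⁴ × 150 × 0.46 = 0.00759 m
B Layer 3: 0.99×10⁻⁴ × 0.4 × 1000 = 0.03960 m
B total: 0.054315 m
Ratio: 0.19320 / 0.054315 ≈ 3.557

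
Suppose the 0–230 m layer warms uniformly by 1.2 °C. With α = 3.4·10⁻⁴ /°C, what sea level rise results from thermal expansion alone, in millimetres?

Δh = αΔT·H = 3.4×10⁻⁴ × 1.2 × 230 = 0.09384 m

Δh = 94 mm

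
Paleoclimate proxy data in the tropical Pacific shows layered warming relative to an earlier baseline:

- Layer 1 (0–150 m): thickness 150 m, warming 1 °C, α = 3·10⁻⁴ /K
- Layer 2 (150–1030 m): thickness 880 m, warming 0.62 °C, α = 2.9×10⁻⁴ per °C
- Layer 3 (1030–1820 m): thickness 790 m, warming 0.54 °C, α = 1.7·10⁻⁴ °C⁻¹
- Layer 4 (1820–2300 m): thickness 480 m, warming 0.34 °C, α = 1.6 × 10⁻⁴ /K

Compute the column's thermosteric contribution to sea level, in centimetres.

about 30.2 cm

3×10⁻⁴ × 1 × 150 = 0.04500 m
150–1030 m: 2.9×10⁻⁴ × 880 × 0.62 = 0.158224 m
Layer 3: 790 × 0.54 × 1.7×10⁻⁴ = 0.072522 m
Layer 4: 0.34 × 480 × 1.6×10⁻⁴ = 0.026112 m
Δh = 0.04500 + 0.158224 + 0.072522 + 0.026112 = 0.301858 m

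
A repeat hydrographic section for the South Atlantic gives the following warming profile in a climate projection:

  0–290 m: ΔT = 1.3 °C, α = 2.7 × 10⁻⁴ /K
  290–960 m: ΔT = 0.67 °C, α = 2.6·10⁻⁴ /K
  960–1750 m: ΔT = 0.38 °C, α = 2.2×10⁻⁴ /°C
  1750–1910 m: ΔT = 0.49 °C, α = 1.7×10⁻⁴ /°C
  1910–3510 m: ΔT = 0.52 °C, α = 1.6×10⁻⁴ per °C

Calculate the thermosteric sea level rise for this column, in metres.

0.431 m

Layer 1: 2.7×10⁻⁴ × 1.3 × 290 = 0.10179 m
Layer 2: 2.6×10⁻⁴ × 670 × 0.67 = 0.116714 m
Layer 3: 2.2×10⁻⁴ × 0.38 × 790 = 0.066044 m
Layer 4: 160 × 1.7×10⁻⁴ × 0.49 = 0.013328 m
Layer 5: 1.6×10⁻⁴ × 1600 × 0.52 = 0.13312 m
Δh = 0.10179 + 0.116714 + 0.066044 + 0.013328 + 0.13312 = 0.430996 m ≈ 0.431 m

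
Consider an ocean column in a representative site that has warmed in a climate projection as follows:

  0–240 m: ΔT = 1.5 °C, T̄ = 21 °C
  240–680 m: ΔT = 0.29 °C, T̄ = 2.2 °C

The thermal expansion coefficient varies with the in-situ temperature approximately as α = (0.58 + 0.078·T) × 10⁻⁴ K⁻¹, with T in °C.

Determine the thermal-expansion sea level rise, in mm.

Layer 1: α = (0.58 + 0.078×21)×10⁻⁴ = 2.218×10⁻⁴ K⁻¹
Layer 2: α = (0.58 + 0.078×2.2)×10⁻⁴ = 0.7516×10⁻⁴ K⁻¹
Layer 1: 1.5 × 240 × 2.218×10⁻⁴ = 0.079848 m
Layer 2: 440 × 0.29 × 0.7516×10⁻⁴ = 0.009590416 m
Δh = 0.079848 + 0.009590416 = 0.089438416 m ≈ 89.4 mm

about 89.4 mm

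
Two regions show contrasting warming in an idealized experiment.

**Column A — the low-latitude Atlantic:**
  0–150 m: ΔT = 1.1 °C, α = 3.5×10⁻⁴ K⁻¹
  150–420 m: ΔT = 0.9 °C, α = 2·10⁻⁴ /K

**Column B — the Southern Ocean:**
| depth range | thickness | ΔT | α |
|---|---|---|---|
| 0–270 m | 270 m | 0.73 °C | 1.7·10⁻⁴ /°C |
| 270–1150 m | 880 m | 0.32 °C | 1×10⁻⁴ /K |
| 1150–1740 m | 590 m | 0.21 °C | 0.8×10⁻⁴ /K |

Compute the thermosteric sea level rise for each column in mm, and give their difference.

A: 110 mm; B: 72 mm; difference 35 mm

A 0–150 m: 3.5×10⁻⁴ × 1.1 × 150 = 0.05775 m
A 0.9 × 2×10⁻⁴ × 270 = 0.04860 m
A total: 0.10635 m
B 1.7×10⁻⁴ × 270 × 0.73 = 0.033507 m
B Layer 2: 880 × 1×10⁻⁴ × 0.32 = 0.02816 m
B 1150–1740 m: 0.21 × 590 × 0.8×10⁻⁴ = 0.009912 m
B total: 0.071579 m
Difference: 0.10635 − 0.071579 = 0.034771 m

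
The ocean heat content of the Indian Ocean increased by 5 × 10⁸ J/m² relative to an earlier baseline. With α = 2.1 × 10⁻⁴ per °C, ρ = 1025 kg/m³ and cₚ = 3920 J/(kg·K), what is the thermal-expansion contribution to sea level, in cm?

Δh = αQ/(ρcₚ) = 2.1×10⁻⁴ × 5×10⁸ / (1025 × 3920) ≈ 0.026132 m

2.61 cm of thermosteric rise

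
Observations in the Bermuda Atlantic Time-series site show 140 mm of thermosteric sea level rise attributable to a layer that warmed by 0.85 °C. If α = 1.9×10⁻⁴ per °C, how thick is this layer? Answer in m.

H = Δh/(αΔT) = 0.14 / (1.9×10⁻⁴ × 0.85) ≈ 866.9 m

H ≈ 867 m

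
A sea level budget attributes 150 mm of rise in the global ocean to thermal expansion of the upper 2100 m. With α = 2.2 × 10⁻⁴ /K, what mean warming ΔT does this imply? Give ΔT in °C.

0.325 °C

ΔT = Δh/(αH) = 0.15 / (2.2×10⁻⁴ × 2100) ≈ 0.3247 °C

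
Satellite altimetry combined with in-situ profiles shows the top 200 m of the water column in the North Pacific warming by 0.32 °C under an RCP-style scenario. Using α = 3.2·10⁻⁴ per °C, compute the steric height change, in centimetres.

2.0 cm

Δh = αΔT·H = 3.2×10⁻⁴ × 0.32 × 200 = 0.02048 m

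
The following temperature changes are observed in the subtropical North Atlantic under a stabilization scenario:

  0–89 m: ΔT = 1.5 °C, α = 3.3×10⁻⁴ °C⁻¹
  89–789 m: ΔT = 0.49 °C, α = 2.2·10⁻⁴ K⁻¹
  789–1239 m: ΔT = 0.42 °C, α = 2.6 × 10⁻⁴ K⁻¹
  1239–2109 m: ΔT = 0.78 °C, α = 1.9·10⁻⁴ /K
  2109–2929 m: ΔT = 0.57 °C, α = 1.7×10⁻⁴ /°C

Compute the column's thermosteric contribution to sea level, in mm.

Layer 1: 89 × 1.5 × 3.3×10⁻⁴ = 0.044055 m
89–789 m: 2.2×10⁻⁴ × 0.49 × 700 = 0.07546 m
2.6×10⁻⁴ × 450 × 0.42 = 0.04914 m
870 × 1.9×10⁻⁴ × 0.78 = 0.128934 m
Layer 5: 1.7×10⁻⁴ × 0.57 × 820 = 0.079458 m
Δh = 0.044055 + 0.07546 + 0.04914 + 0.128934 + 0.079458 = 0.377047 m

Δh = 377 mm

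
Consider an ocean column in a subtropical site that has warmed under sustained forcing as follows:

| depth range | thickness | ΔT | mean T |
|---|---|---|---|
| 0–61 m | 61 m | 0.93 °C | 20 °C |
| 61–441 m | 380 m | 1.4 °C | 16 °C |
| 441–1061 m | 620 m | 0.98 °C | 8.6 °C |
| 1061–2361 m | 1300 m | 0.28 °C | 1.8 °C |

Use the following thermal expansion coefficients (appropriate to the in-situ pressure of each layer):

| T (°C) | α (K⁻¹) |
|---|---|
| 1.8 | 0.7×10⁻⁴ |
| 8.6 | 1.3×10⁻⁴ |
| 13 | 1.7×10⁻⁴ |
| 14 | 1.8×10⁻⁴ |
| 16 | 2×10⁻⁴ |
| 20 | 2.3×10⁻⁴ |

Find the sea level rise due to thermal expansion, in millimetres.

Δh = 220 mm

Layer 1 at 20 °C → α = 2.3×10⁻⁴ K⁻¹
Layer 2 at 16 °C → α = 2×10⁻⁴ K⁻¹
Layer 3 at 8.6 °C → α = 1.3×10⁻⁴ K⁻¹
Layer 4 at 1.8 °C → α = 0.7×10⁻⁴ K⁻¹
Layer 1: 0.93 × 61 × 2.3×10⁻⁴ = 0.0130479 m
Layer 2: 2×10⁻⁴ × 1.4 × 380 = 0.10640 m
0.98 × 620 × 1.3×10⁻⁴ = 0.078988 m
1061–2361 m: 1300 × 0.28 × 0.7×10⁻⁴ = 0.02548 m
Δh = 0.0130479 + 0.10640 + 0.078988 + 0.02548 = 0.2239159 m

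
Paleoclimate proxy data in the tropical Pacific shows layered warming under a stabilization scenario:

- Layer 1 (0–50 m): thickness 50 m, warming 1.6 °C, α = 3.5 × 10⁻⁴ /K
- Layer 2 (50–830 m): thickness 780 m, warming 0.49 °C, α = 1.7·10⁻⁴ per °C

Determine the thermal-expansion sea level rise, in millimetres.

about 93.0 mm

0–50 m: 3.5×10⁻⁴ × 50 × 1.6 = 0.02800 m
Layer 2: 0.49 × 1.7×10⁻⁴ × 780 = 0.064974 m
Δh = 0.02800 + 0.064974 = 0.092974 m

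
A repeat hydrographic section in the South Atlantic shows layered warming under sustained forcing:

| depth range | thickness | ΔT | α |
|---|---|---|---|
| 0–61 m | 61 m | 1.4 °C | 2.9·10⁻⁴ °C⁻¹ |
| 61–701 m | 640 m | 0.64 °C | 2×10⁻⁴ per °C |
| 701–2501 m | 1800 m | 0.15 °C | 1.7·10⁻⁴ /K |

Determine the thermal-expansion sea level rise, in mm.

Layer 1: 61 × 1.4 × 2.9×10⁻⁴ = 0.024766 m
61–701 m: 640 × 0.64 × 2×10⁻⁴ = 0.08192 m
0.15 × 1800 × 1.7×10⁻⁴ = 0.04590 m
Δh = 0.024766 + 0.08192 + 0.04590 = 0.152586 m ≈ 153 mm

Δh ≈ 153 mm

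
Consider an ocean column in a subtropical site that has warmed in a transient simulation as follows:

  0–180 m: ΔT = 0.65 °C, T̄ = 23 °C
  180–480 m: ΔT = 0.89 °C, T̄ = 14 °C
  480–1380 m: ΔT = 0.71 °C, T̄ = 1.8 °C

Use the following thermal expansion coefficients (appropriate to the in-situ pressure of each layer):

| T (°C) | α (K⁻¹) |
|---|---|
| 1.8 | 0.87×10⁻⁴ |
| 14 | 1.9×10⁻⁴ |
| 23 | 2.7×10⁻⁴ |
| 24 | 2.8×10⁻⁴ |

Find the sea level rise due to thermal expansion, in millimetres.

Layer 1 at 23 °C → α = 2.7×10⁻⁴ K⁻¹
Layer 2 at 14 °C → α = 1.9×10⁻⁴ K⁻¹
Layer 3 at 1.8 °C → α = 0.87×10⁻⁴ K⁻¹
Layer 1: 180 × 0.65 × 2.7×10⁻⁴ = 0.03159 m
Layer 2: 1.9×10⁻⁴ × 0.89 × 300 = 0.05073 m
900 × 0.87×10⁻⁴ × 0.71 = 0.055593 m
Δh = 0.03159 + 0.05073 + 0.055593 = 0.137913 m

about 140 mm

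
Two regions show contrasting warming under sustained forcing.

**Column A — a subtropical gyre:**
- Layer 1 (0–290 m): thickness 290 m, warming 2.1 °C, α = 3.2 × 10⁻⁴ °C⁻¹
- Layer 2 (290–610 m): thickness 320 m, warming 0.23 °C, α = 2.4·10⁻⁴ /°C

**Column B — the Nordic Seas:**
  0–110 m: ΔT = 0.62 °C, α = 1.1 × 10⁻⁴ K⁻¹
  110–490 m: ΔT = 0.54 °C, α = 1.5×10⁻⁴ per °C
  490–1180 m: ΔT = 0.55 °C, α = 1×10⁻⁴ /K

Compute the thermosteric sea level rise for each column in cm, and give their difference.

A Layer 1: 3.2×10⁻⁴ × 2.1 × 290 = 0.19488 m
A Layer 2: 320 × 2.4×10⁻⁴ × 0.23 = 0.017664 m
A total: 0.212544 m
B 0–110 m: 110 × 1.1×10⁻⁴ × 0.62 = 0.007502 m
B 380 × 0.54 × 1.5×10⁻⁴ = 0.03078 m
B 490–1180 m: 690 × 1×10⁻⁴ × 0.55 = 0.03795 m
B total: 0.076232 m
Difference: 0.212544 − 0.076232 = 0.136312 m

Δh_A ≈ 21.3 cm, Δh_B ≈ 7.62 cm; difference ≈ 13.6 cm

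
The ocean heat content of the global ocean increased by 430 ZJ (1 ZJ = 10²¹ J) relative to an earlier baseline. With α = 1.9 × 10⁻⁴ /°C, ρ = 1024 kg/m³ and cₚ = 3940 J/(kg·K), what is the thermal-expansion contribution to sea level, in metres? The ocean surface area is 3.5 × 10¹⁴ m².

Δh = 0.0579 m

Per unit area: Q = 430×10²¹ / (3.5×10¹⁴) ≈ 1.229×10⁹ J/m²
Δh = αQ/(ρcₚ) = 1.9×10⁻⁴ × 1.229×10⁹ / (1024 × 3940) ≈ 0.057877 m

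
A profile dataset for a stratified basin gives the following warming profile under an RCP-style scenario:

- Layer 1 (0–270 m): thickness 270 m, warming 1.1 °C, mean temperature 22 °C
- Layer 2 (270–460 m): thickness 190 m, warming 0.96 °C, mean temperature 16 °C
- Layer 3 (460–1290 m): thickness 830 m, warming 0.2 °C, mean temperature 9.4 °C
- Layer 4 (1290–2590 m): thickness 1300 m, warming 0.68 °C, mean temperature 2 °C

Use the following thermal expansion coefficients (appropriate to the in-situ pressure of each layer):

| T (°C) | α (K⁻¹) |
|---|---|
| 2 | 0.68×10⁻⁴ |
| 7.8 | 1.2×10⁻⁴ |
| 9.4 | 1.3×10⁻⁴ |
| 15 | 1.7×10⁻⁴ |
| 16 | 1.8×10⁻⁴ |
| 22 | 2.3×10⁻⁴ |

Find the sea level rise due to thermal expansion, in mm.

183 mm of thermosteric rise

Layer 1 at 22 °C → α = 2.3×10⁻⁴ K⁻¹
Layer 2 at 16 °C → α = 1.8×10⁻⁴ K⁻¹
Layer 3 at 9.4 °C → α = 1.3×10⁻⁴ K⁻¹
Layer 4 at 2 °C → α = 0.68×10⁻⁴ K⁻¹
0–270 m: 1.1 × 2.3×10⁻⁴ × 270 = 0.06831 m
1.8×10⁻⁴ × 190 × 0.96 = 0.032832 m
830 × 0.2 × 1.3×10⁻⁴ = 0.02158 m
Layer 4: 0.68×10⁻⁴ × 0.68 × 1300 = 0.060112 m
Δh = 0.06831 + 0.032832 + 0.02158 + 0.060112 = 0.182834 m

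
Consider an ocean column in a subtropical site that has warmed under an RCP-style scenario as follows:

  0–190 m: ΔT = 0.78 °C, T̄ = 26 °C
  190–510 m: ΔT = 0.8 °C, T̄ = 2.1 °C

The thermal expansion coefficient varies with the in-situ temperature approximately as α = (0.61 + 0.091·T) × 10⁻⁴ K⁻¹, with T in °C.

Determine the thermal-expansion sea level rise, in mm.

Δh ≈ 64.6 mm

Layer 1: α = (0.61 + 0.091×26)×10⁻⁴ = 2.976×10⁻⁴ K⁻¹
Layer 2: α = (0.61 + 0.091×2.1)×10⁻⁴ = 0.8011×10⁻⁴ K⁻¹
Layer 1: 2.976×10⁻⁴ × 0.78 × 190 = 0.04410432 m
Layer 2: 0.8 × 320 × 0.8011×10⁻⁴ = 0.02050816 m
Δh = 0.04410432 + 0.02050816 = 0.06461248 m ≈ 64.6 mm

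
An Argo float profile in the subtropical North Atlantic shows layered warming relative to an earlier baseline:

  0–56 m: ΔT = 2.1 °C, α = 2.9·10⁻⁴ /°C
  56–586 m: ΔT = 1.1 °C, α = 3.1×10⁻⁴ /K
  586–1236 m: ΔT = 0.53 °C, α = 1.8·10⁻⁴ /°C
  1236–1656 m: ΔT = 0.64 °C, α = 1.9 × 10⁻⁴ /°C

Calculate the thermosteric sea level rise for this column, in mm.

about 328 mm

0–56 m: 2.9×10⁻⁴ × 56 × 2.1 = 0.034104 m
3.1×10⁻⁴ × 1.1 × 530 = 0.18073 m
586–1236 m: 0.53 × 650 × 1.8×10⁻⁴ = 0.06201 m
0.64 × 420 × 1.9×10⁻⁴ = 0.051072 m
Δh = 0.034104 + 0.18073 + 0.06201 + 0.051072 = 0.327916 m ≈ 328 mm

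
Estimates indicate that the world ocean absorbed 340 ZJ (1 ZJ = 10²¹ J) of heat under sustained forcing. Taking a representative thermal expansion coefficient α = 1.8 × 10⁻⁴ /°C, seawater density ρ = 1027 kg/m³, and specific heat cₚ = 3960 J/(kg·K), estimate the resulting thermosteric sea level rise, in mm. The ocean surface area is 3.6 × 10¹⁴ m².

about 41.8 mm

Per unit area: Q = 340×10²¹ / (3.6×10¹⁴) ≈ 9.444×10⁸ J/m²
Δh = αQ/(ρcₚ) = 1.8×10⁻⁴ × 9.444×10⁸ / (1027 × 3960) ≈ 0.041799 m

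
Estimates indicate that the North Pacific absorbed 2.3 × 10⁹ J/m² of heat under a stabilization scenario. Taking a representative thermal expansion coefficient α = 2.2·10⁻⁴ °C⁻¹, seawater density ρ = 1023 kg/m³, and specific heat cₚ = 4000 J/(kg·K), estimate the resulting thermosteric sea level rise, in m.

Δh = αQ/(ρcₚ) = 2.2×10⁻⁴ × 2.3×10⁹ / (1023 × 4000) ≈ 0.12366 m

0.124 m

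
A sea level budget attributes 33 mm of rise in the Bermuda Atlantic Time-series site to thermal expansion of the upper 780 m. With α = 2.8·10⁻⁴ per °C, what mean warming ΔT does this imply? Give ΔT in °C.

ΔT ≈ 0.15 °C

ΔT = Δh/(αH) = 0.033 / (2.8×10⁻⁴ × 780) ≈ 0.1511 °C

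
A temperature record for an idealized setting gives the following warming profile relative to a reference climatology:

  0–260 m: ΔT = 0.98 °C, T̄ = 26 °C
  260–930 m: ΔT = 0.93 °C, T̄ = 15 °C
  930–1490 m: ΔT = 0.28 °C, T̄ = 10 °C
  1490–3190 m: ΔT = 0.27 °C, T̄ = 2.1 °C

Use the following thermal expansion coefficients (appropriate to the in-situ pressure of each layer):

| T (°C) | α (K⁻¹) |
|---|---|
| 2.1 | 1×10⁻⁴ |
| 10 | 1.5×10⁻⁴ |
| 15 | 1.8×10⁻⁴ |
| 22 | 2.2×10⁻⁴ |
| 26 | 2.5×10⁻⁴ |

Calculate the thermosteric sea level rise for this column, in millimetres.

Layer 1 at 26 °C → α = 2.5×10⁻⁴ K⁻¹
Layer 2 at 15 °C → α = 1.8×10⁻⁴ K⁻¹
Layer 3 at 10 °C → α = 1.5×10⁻⁴ K⁻¹
Layer 4 at 2.1 °C → α = 1×10⁻⁴ K⁻¹
Layer 1: 2.5×10⁻⁴ × 260 × 0.98 = 0.06370 m
670 × 1.8×10⁻⁴ × 0.93 = 0.112158 m
Layer 3: 0.28 × 560 × 1.5×10⁻⁴ = 0.02352 m
1490–3190 m: 1700 × 0.27 × 1×10⁻⁴ = 0.04590 m
Δh = 0.06370 + 0.112158 + 0.02352 + 0.04590 = 0.245278 m ≈ 245 mm

Δh = 245 mm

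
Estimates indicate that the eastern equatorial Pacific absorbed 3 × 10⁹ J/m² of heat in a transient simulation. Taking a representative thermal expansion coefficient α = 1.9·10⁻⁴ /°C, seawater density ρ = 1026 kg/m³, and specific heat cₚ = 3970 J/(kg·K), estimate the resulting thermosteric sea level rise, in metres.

Δh = αQ/(ρcₚ) = 1.9×10⁻⁴ × 3×10⁹ / (1026 × 3970) ≈ 0.13994 m

0.140 m of thermosteric rise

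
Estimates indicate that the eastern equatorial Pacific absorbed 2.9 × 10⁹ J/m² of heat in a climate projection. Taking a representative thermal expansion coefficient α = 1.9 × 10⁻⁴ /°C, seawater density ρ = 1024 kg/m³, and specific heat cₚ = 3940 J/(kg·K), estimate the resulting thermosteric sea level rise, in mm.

140 mm

Δh = αQ/(ρcₚ) = 1.9×10⁻⁴ × 2.9×10⁹ / (1024 × 3940) ≈ 0.13657 m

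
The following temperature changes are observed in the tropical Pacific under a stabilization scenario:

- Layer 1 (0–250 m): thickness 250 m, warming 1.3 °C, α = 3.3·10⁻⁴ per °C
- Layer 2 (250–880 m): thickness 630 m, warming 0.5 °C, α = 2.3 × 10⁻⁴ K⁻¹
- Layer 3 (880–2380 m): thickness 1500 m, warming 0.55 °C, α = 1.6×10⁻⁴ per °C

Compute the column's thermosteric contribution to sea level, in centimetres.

31 cm

Layer 1: 250 × 1.3 × 3.3×10⁻⁴ = 0.10725 m
630 × 0.5 × 2.3×10⁻⁴ = 0.07245 m
Layer 3: 0.55 × 1500 × 1.6×10⁻⁴ = 0.13200 m
Δh = 0.10725 + 0.07245 + 0.13200 = 0.31170 m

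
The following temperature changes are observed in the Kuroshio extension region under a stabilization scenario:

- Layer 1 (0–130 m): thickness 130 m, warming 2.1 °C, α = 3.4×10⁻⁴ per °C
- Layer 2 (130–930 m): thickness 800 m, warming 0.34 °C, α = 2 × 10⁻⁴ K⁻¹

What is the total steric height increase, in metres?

Δh ≈ 0.147 m

0–130 m: 2.1 × 130 × 3.4×10⁻⁴ = 0.09282 m
2×10⁻⁴ × 0.34 × 800 = 0.05440 m
Δh = 0.09282 + 0.05440 = 0.14722 m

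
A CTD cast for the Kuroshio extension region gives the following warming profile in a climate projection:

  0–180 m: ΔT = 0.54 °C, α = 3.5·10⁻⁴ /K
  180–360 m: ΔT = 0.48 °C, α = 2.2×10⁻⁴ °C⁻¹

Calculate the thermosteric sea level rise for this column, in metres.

0.0530 m

3.5×10⁻⁴ × 0.54 × 180 = 0.03402 m
180–360 m: 2.2×10⁻⁴ × 0.48 × 180 = 0.019008 m
Δh = 0.03402 + 0.019008 = 0.053028 m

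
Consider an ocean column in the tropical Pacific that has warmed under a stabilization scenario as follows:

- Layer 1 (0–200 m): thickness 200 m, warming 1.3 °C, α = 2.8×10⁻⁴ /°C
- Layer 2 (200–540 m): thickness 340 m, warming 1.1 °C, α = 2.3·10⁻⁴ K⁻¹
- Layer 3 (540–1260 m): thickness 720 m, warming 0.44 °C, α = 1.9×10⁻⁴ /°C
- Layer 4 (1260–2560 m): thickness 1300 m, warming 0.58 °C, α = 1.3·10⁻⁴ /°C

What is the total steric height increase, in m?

Δh = 0.32 m

1.3 × 200 × 2.8×10⁻⁴ = 0.07280 m
200–540 m: 1.1 × 340 × 2.3×10⁻⁴ = 0.08602 m
1.9×10⁻⁴ × 720 × 0.44 = 0.060192 m
1300 × 0.58 × 1.3×10⁻⁴ = 0.09802 m
Δh = 0.07280 + 0.08602 + 0.060192 + 0.09802 = 0.317032 m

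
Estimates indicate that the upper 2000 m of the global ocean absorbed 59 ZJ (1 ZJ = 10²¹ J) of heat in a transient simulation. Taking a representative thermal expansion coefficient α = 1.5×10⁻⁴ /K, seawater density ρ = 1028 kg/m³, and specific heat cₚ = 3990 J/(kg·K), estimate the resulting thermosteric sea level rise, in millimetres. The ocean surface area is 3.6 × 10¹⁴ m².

Per unit area: Q = 59×10²¹ / (3.6×10¹⁴) ≈ 1.639×10⁸ J/m²
Δh = αQ/(ρcₚ) = 1.5×10⁻⁴ × 1.639×10⁸ / (1028 × 3990) ≈ 0.0059938 m

Δh = 6.0 mm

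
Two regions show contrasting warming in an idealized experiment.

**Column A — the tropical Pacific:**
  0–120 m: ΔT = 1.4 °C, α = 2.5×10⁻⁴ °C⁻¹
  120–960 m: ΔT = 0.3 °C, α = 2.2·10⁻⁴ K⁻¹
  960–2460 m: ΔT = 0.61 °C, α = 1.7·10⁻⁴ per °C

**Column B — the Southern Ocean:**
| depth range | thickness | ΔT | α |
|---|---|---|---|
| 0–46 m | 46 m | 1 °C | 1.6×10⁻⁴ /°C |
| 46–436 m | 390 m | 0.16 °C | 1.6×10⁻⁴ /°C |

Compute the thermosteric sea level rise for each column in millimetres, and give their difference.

Δh_A ≈ 253 mm, Δh_B ≈ 17.3 mm; difference ≈ 236 mm

A 1.4 × 2.5×10⁻⁴ × 120 = 0.04200 m
A Layer 2: 2.2×10⁻⁴ × 0.3 × 840 = 0.05544 m
A 0.61 × 1.7×10⁻⁴ × 1500 = 0.15555 m
A total: 0.25299 m
B 0–46 m: 46 × 1.6×10⁻⁴ × 1 = 0.00736 m
B Layer 2: 0.16 × 390 × 1.6×10⁻⁴ = 0.009984 m
B total: 0.017344 m
Difference: 0.25299 − 0.017344 = 0.235646 m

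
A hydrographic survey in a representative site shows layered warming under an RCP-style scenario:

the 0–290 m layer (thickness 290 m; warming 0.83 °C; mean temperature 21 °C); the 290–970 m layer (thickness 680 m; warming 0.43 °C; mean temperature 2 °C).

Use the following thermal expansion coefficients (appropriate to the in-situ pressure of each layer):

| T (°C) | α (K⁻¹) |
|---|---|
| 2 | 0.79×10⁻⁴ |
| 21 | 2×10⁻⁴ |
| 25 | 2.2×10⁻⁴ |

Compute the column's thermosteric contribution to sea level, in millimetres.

Layer 1 at 21 °C → α = 2×10⁻⁴ K⁻¹
Layer 2 at 2 °C → α = 0.79×10⁻⁴ K⁻¹
290 × 2×10⁻⁴ × 0.83 = 0.04814 m
290–970 m: 680 × 0.43 × 0.79×10⁻⁴ = 0.0230996 m
Δh = 0.04814 + 0.0230996 = 0.0712396 m ≈ 71.2 mm

Δh ≈ 71.2 mm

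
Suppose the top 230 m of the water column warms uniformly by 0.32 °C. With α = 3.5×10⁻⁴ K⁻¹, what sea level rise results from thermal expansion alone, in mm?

Δh = αΔT·H = 3.5×10⁻⁴ × 0.32 × 230 = 0.02576 m

26 mm of thermosteric rise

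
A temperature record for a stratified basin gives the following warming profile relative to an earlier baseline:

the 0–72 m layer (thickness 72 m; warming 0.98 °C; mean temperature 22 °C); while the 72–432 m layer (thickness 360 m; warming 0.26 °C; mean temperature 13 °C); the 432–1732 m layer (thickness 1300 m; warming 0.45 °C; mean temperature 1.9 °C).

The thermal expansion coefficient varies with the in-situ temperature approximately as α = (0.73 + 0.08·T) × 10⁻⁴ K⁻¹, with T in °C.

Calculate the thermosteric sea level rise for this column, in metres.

0.0857 m

Layer 1: α = (0.73 + 0.08×22)×10⁻⁴ = 2.49×10⁻⁴ K⁻¹
Layer 2: α = (0.73 + 0.08×13)×10⁻⁴ = 1.77×10⁻⁴ K⁻¹
Layer 3: α = (0.73 + 0.08×1.9)×10⁻⁴ = 0.882×10⁻⁴ K⁻¹
Layer 1: 0.98 × 2.49×10⁻⁴ × 72 = 0.01756944 m
Layer 2: 0.26 × 360 × 1.77×10⁻⁴ = 0.0165672 m
0.882×10⁻⁴ × 1300 × 0.45 = 0.051597 m
Δh = 0.01756944 + 0.0165672 + 0.051597 = 0.08573364 m ≈ 0.0857 m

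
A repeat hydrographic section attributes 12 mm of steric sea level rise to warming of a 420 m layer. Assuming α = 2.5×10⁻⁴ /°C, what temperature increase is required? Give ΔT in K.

ΔT = Δh/(αH) = 0.012 / (2.5×10⁻⁴ × 420) ≈ 0.1143 K

ΔT ≈ 0.11 K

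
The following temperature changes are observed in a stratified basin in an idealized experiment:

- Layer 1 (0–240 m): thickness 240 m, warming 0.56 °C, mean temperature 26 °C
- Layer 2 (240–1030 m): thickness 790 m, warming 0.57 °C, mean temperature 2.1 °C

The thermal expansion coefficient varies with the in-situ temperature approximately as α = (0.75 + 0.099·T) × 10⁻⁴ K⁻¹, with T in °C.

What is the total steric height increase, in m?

0.088 m of thermosteric rise

Layer 1: α = (0.75 + 0.099×26)×10⁻⁴ = 3.324×10⁻⁴ K⁻¹
Layer 2: α = (0.75 + 0.099×2.1)×10⁻⁴ = 0.9579×10⁻⁴ K⁻¹
Layer 1: 240 × 0.56 × 3.324×10⁻⁴ = 0.04467456 m
790 × 0.57 × 0.9579×10⁻⁴ = 0.043134237 m
Δh = 0.04467456 + 0.043134237 = 0.087808797 m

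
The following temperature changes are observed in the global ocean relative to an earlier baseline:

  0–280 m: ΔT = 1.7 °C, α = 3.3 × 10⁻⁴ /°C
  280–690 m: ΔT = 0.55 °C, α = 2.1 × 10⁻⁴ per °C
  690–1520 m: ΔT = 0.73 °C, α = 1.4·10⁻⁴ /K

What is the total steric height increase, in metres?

0.289 m

0–280 m: 280 × 1.7 × 3.3×10⁻⁴ = 0.15708 m
280–690 m: 410 × 2.1×10⁻⁴ × 0.55 = 0.047355 m
690–1520 m: 1.4×10⁻⁴ × 830 × 0.73 = 0.084826 m
Δh = 0.15708 + 0.047355 + 0.084826 = 0.289261 m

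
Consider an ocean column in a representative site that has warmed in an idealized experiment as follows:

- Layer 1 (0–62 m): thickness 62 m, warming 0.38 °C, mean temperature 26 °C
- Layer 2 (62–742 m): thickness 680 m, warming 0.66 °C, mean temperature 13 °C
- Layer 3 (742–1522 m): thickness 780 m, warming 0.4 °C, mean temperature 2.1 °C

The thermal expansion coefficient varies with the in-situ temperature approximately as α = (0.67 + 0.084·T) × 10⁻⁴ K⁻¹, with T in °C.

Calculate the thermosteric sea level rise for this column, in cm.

about 11 cm

Layer 1: α = (0.67 + 0.084×26)×10⁻⁴ = 2.854×10⁻⁴ K⁻¹
Layer 2: α = (0.67 + 0.084×13)×10⁻⁴ = 1.762×10⁻⁴ K⁻¹
Layer 3: α = (0.67 + 0.084×2.1)×10⁻⁴ = 0.8464×10⁻⁴ K⁻¹
0–62 m: 62 × 2.854×10⁻⁴ × 0.38 = 0.006724024 m
1.762×10⁻⁴ × 680 × 0.66 = 0.07907856 m
Layer 3: 780 × 0.8464×10⁻⁴ × 0.4 = 0.02640768 m
Δh = 0.006724024 + 0.07907856 + 0.02640768 = 0.112210264 m ≈ 11 cm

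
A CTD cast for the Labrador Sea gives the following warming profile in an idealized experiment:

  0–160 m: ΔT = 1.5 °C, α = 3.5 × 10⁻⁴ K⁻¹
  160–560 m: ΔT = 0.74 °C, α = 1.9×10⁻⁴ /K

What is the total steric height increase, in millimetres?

Layer 1: 1.5 × 3.5×10⁻⁴ × 160 = 0.08400 m
Layer 2: 400 × 0.74 × 1.9×10⁻⁴ = 0.05624 m
Δh = 0.08400 + 0.05624 = 0.14024 m

140 mm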